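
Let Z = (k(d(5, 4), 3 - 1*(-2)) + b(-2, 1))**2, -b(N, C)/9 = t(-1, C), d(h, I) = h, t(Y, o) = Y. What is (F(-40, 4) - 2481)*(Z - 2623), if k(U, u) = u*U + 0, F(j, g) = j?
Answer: 3698307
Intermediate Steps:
b(N, C) = 9 (b(N, C) = -9*(-1) = 9)
k(U, u) = U*u (k(U, u) = U*u + 0 = U*u)
Z = 1156 (Z = (5*(3 - 1*(-2)) + 9)**2 = (5*(3 + 2) + 9)**2 = (5*5 + 9)**2 = (25 + 9)**2 = 34**2 = 1156)
(F(-40, 4) - 2481)*(Z - 2623) = (-40 - 2481)*(1156 - 2623) = -2521*(-1467) = 3698307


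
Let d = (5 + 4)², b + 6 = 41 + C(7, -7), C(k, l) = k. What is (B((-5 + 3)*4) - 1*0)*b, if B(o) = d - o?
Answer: 3738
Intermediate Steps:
b = 42 (b = -6 + (41 + 7) = -6 + 48 = 42)
d = 81 (d = 9² = 81)
B(o) = 81 - o
(B((-5 + 3)*4) - 1*0)*b = ((81 - (-5 + 3)*4) - 1*0)*42 = ((81 - (-2)*4) + 0)*42 = ((81 - 1*(-8)) + 0)*42 = ((81 + 8) + 0)*42 = (89 + 0)*42 = 89*42 = 3738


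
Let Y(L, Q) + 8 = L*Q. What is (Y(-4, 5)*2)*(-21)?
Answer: 1176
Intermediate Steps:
Y(L, Q) = -8 + L*Q
(Y(-4, 5)*2)*(-21) = ((-8 - 4*5)*2)*(-21) = ((-8 - 20)*2)*(-21) = -28*2*(-21) = -56*(-21) = 1176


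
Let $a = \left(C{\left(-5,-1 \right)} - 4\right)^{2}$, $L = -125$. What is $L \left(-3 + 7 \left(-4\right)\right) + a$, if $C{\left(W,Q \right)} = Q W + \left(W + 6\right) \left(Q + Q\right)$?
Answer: $3876$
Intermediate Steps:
$C{\left(W,Q \right)} = Q W + 2 Q \left(6 + W\right)$ ($C{\left(W,Q \right)} = Q W + \left(6 + W\right) 2 Q = Q W + 2 Q \left(6 + W\right)$)
$a = 1$ ($a = \left(3 \left(-1\right) \left(4 - 5\right) - 4\right)^{2} = \left(3 \left(-1\right) \left(-1\right) - 4\right)^{2} = \left(3 - 4\right)^{2} = \left(-1\right)^{2} = 1$)
$L \left(-3 + 7 \left(-4\right)\right) + a = - 125 \left(-3 + 7 \left(-4\right)\right) + 1 = - 125 \left(-3 - 28\right) + 1 = \left(-125\right) \left(-31\right) + 1 = 3875 + 1 = 3876$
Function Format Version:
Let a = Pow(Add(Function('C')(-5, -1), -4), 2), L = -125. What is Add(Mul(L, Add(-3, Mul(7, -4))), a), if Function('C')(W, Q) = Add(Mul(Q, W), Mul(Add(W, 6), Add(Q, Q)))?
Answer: 3876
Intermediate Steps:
Function('C')(W, Q) = Add(Mul(Q, W), Mul(2, Q, Add(6, W))) (Function('C')(W, Q) = Add(Mul(Q, W), Mul(Add(6, W), Mul(2, Q))) = Add(Mul(Q, W), Mul(2, Q, Add(6, W))))
a = 1 (a = Pow(Add(Mul(3, -1, Add(4, -5)), -4), 2) = Pow(Add(Mul(3, -1, -1), -4), 2) = Pow(Add(3, -4), 2) = Pow(-1, 2) = 1)
Add(Mul(L, Add(-3, Mul(7, -4))), a) = Add(Mul(-125, Add(-3, Mul(7, -4))), 1) = Add(Mul(-125, Add(-3, -28)), 1) = Add(Mul(-125, -31), 1) = Add(3875, 1) = 3876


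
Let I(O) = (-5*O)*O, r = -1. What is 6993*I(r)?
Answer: -34965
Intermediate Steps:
I(O) = -5*O**2
6993*I(r) = 6993*(-5*(-1)**2) = 6993*(-5*1) = 6993*(-5) = -34965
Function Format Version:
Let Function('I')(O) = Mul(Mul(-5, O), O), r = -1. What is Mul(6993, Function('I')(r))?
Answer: -34965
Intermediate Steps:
Function('I')(O) = Mul(-5, Pow(O, 2))
Mul(6993, Function('I')(r)) = Mul(6993, Mul(-5, Pow(-1, 2))) = Mul(6993, Mul(-5, 1)) = Mul(6993, -5) = -34965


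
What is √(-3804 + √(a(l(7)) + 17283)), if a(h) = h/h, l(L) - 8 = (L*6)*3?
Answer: √(-3804 + 2*√4321) ≈ 60.601*I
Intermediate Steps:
l(L) = 8 + 18*L (l(L) = 8 + (L*6)*3 = 8 + (6*L)*3 = 8 + 18*L)
a(h) = 1
√(-3804 + √(a(l(7)) + 17283)) = √(-3804 + √(1 + 17283)) = √(-3804 + √17284) = √(-3804 + 2*√4321)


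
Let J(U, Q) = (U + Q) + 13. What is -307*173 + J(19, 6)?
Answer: -53073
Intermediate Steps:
J(U, Q) = 13 + Q + U (J(U, Q) = (Q + U) + 13 = 13 + Q + U)
-307*173 + J(19, 6) = -307*173 + (13 + 6 + 19) = -53111 + 38 = -53073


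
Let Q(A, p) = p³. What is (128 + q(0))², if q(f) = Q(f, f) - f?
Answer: 16384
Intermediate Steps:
q(f) = f³ - f
(128 + q(0))² = (128 + (0³ - 1*0))² = (128 + (0 + 0))² = (128 + 0)² = 128² = 16384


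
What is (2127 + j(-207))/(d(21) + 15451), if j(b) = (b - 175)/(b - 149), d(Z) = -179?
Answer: 378797/2718416 ≈ 0.13934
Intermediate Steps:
j(b) = (-175 + b)/(-149 + b)
(2127 + j(-207))/(d(21) + 15451) = (2127 + (-175 - 207)/(-149 - 207))/(-179 + 15451) = (2127 - 382/(-356))/15272 = (2127 - 1/356*(-382))*(1/15272) = (2127 + 191/178)*(1/15272) = (378797/178)*(1/15272) = 378797/2718416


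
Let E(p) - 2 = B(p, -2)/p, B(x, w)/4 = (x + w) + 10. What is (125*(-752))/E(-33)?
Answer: -1551000/83 ≈ -18687.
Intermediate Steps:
B(x, w) = 40 + 4*w + 4*x (B(x, w) = 4*((x + w) + 10) = 4*((w + x) + 10) = 4*(10 + w + x) = 40 + 4*w + 4*x)
E(p) = 2 + (32 + 4*p)/p (E(p) = 2 + (40 + 4*(-2) + 4*p)/p = 2 + (40 - 8 + 4*p)/p = 2 + (32 + 4*p)/p)
(125*(-752))/E(-33) = (125*(-752))/(6 + 32/(-33)) = -94000/(6 + 32*(-1/33)) = -94000/(6 - 32/33) = -94000/166/33 = -94000*33/166 = -1551000/83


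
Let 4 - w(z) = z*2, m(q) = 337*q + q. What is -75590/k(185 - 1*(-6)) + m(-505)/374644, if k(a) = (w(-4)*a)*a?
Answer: -6440165165/10250540823 ≈ -0.62828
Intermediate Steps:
m(q) = 338*q
w(z) = 4 - 2*z (w(z) = 4 - z*2 = 4 - 2*z)
k(a) = 12*a**2 (k(a) = ((4 - 2*(-4))*a)*a = ((4 + 8)*a)*a = (12*a)*a = 12*a**2)
-75590/k(185 - 1*(-6)) + m(-505)/374644 = -75590*1/(12*(185 - 1*(-6))**2) + (338*(-505))/374644 = -75590*1/(12*(185 + 6)**2) - 170690*1/374644 = -75590/(12*191**2) - 85345/187322 = -75590/(12*36481) - 85345/187322 = -75590/437772 - 85345/187322 = -75590*1/437772 - 85345/187322 = -37795/218886 - 85345/187322 = -6440165165/10250540823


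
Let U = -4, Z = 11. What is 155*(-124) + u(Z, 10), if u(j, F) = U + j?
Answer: -19213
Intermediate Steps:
u(j, F) = -4 + j
155*(-124) + u(Z, 10) = 155*(-124) + (-4 + 11) = -19220 + 7 = -19213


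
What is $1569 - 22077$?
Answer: $-20508$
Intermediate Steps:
$1569 - 22077 = -20508$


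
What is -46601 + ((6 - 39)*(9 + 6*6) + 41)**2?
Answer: 2038535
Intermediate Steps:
-46601 + ((6 - 39)*(9 + 6*6) + 41)**2 = -46601 + (-33*(9 + 36) + 41)**2 = -46601 + (-33*45 + 41)**2 = -46601 + (-1485 + 41)**2 = -46601 + (-1444)**2 = -46601 + 2085136 = 2038535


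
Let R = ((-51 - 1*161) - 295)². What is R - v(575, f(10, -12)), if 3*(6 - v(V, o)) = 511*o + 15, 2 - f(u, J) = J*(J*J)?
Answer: 1655174/3 ≈ 5.5173e+5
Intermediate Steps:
f(u, J) = 2 - J³ (f(u, J) = 2 - J*J*J = 2 - J*J² = 2 - J³)
v(V, o) = 1 - 511*o/3 (v(V, o) = 6 - (511*o + 15)/3 = 6 - (15 + 511*o)/3 = 6 + (-5 - 511*o/3) = 1 - 511*o/3)
R = 257049 (R = ((-51 - 161) - 295)² = (-212 - 295)² = (-507)² = 257049)
R - v(575, f(10, -12)) = 257049 - (1 - 511*(2 - 1*(-12)³)/3) = 257049 - (1 - 511*(2 - 1*(-1728))/3) = 257049 - (1 - 511*(2 + 1728)/3) = 257049 - (1 - 511/3*1730) = 257049 - (1 - 884030/3) = 257049 - 1*(-884027/3) = 257049 + 884027/3 = 1655174/3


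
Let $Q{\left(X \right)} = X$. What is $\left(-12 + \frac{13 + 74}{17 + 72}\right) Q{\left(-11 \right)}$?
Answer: $\frac{10791}{89} \approx 121.25$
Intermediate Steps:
$\left(-12 + \frac{13 + 74}{17 + 72}\right) Q{\left(-11 \right)} = \left(-12 + \frac{13 + 74}{17 + 72}\right) \left(-11\right) = \left(-12 + \frac{87}{89}\right) \left(-11\right) = \left(- \frac{981}{89}\right) \left(-11\right) = \frac{10791}{89}$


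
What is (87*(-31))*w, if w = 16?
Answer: -43152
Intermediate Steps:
(87*(-31))*w = (87*(-31))*16 = -2697*16 = -43152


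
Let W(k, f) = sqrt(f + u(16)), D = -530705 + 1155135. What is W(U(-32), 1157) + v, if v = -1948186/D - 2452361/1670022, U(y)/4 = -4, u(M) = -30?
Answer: -2392420629661/521405918730 + 7*sqrt(23) ≈ 28.982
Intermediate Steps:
U(y) = -16 (U(y) = 4*(-4) = -16)
D = 624430
W(k, f) = sqrt(-30 + f) (W(k, f) = sqrt(f - 30) = sqrt(-30 + f))
v = -2392420629661/521405918730 (v = -1948186/624430 - 2452361/1670022 = -1948186*1/624430 - 2452361*1/1670022 = -974093/312215 - 2452361/1670022 = -2392420629661/521405918730 ≈ -4.5884)
W(U(-32), 1157) + v = sqrt(-30 + 1157) - 2392420629661/521405918730 = sqrt(1127) - 2392420629661/521405918730 = 7*sqrt(23) - 2392420629661/521405918730 = -2392420629661/521405918730 + 7*sqrt(23)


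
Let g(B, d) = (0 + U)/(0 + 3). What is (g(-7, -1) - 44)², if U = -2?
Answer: 17956/9 ≈ 1995.1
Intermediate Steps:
g(B, d) = -⅔ (g(B, d) = (0 - 2)/(0 + 3) = -2/3 = -2*⅓ = -⅔)
(g(-7, -1) - 44)² = (-⅔ - 44)² = (-134/3)² = 17956/9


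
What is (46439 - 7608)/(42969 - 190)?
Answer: 38831/42779 ≈ 0.90771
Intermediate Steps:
(46439 - 7608)/(42969 - 190) = 38831/42779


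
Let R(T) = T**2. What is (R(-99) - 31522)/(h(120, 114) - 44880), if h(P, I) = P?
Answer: 21721/44760 ≈ 0.48528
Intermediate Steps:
(R(-99) - 31522)/(h(120, 114) - 44880) = ((-99)**2 - 31522)/(120 - 44880) = (9801 - 31522)/(-44760) = -21721*(-1/44760) = 21721/44760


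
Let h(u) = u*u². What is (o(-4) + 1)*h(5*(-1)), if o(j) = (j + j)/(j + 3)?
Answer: -1125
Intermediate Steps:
h(u) = u³
o(j) = 2*j/(3 + j) (o(j) = (2*j)/(3 + j) = 2*j/(3 + j))
(o(-4) + 1)*h(5*(-1)) = (2*(-4)/(3 - 4) + 1)*(5*(-1))³ = (2*(-4)/(-1) + 1)*(-5)³ = (2*(-4)*(-1) + 1)*(-125) = (8 + 1)*(-125) = 9*(-125) = -1125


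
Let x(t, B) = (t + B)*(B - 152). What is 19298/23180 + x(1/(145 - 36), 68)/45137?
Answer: 40255433237/57022023470 ≈ 0.70596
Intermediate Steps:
x(t, B) = (-152 + B)*(B + t) (x(t, B) = (B + t)*(-152 + B) = (-152 + B)*(B + t))
19298/23180 + x(1/(145 - 36), 68)/45137 = 19298/23180 + (68**2 - 152*68 - 152/(145 - 36) + 68/(145 - 36))/45137 = 19298*(1/23180) + (4624 - 10336 - 152/109 + 68/109)*(1/45137) = 9649/11590 + (4624 - 10336 - 152*1/109 + 68*(1/109))*(1/45137) = 9649/11590 + (4624 - 10336 - 152/109 + 68/109)*(1/45137) = 9649/11590 - 622692/109*1/45137 = 9649/11590 - 622692/4919933 = 40255433237/57022023470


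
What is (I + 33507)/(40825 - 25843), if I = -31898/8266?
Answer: 69234241/30960303 ≈ 2.2362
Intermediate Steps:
I = -15949/4133 (I = -31898*1/8266 = -15949/4133 ≈ -3.8589)
(I + 33507)/(40825 - 25843) = (-15949/4133 + 33507)/(40825 - 25843) = (138468482/4133)/14982 = (138468482/4133)*(1/14982) = 69234241/30960303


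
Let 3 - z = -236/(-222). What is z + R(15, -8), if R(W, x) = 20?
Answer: 2435/111 ≈ 21.937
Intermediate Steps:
z = 215/111 (z = 3 - (-236)/(-222) = 3 - (-236)*(-1)/222 = 3 - 1*118/111 = 3 - 118/111 = 215/111 ≈ 1.9369)
z + R(15, -8) = 215/111 + 20 = 2435/111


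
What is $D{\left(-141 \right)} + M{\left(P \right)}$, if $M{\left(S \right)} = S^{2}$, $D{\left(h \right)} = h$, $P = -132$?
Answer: $17283$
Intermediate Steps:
$D{\left(-141 \right)} + M{\left(P \right)} = -141 + \left(-132\right)^{2} = -141 + 17424 = 17283$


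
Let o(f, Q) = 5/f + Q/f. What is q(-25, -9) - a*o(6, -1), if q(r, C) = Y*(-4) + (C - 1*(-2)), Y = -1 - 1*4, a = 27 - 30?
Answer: 15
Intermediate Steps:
a = -3
Y = -5 (Y = -1 - 4 = -5)
q(r, C) = 22 + C (q(r, C) = -5*(-4) + (C - 1*(-2)) = 20 + (C + 2) = 20 + (2 + C) = 22 + C)
q(-25, -9) - a*o(6, -1) = (22 - 9) - (-3)*(5 - 1)/6 = 13 - (-3)*(1/6)*4 = 13 - (-3)*2/3 = 13 - 1*(-2) = 13 + 2 = 15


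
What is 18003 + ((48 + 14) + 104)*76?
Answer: 30619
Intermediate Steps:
18003 + ((48 + 14) + 104)*76 = 18003 + (62 + 104)*76 = 18003 + 166*76 = 18003 + 12616 = 30619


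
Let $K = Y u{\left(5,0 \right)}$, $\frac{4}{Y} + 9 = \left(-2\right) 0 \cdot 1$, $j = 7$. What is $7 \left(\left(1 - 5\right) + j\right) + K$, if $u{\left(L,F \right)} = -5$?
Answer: $\frac{209}{9} \approx 23.222$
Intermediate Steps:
$Y = - \frac{4}{9}$ ($Y = \frac{4}{-9 + \left(-2\right) 0 \cdot 1} = \frac{4}{-9 + 0 \cdot 1} = \frac{4}{-9 + 0} = \frac{4}{-9} = 4 \left(- \frac{1}{9}\right) = - \frac{4}{9} \approx -0.44444$)
$K = \frac{20}{9}$ ($K = \left(- \frac{4}{9}\right) \left(-5\right) = \frac{20}{9} \approx 2.2222$)
$7 \left(\left(1 - 5\right) + j\right) + K = 7 \left(\left(1 - 5\right) + 7\right) + \frac{20}{9} = 7 \left(-4 + 7\right) + \frac{20}{9} = 7 \cdot 3 + \frac{20}{9} = 21 + \frac{20}{9} = \frac{209}{9}$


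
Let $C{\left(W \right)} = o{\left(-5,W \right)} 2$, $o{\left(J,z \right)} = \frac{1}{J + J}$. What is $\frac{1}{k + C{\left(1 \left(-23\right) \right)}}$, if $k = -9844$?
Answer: $- \frac{5}{49221} \approx -0.00010158$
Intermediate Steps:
$o{\left(J,z \right)} = \frac{1}{2 J}$
$C{\left(W \right)} = - \frac{1}{5}$ ($C{\left(W \right)} = \frac{1}{2 \left(-5\right)} 2 = \frac{1}{2} \left(- \frac{1}{5}\right) 2 = \left(- \frac{1}{10}\right) 2 = - \frac{1}{5}$)
$\frac{1}{k + C{\left(1 \left(-23\right) \right)}} = \frac{1}{-9844 - \frac{1}{5}} = \frac{1}{- \frac{49221}{5}} = - \frac{5}{49221}$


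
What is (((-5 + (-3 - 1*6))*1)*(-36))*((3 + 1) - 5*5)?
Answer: -10584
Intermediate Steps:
(((-5 + (-3 - 1*6))*1)*(-36))*((3 + 1) - 5*5) = (((-5 + (-3 - 6))*1)*(-36))*(4 - 25) = (((-5 - 9)*1)*(-36))*(-21) = (-14*1*(-36))*(-21) = -14*(-36)*(-21) = 504*(-21) = -10584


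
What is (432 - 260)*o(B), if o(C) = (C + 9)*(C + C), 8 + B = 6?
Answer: -4816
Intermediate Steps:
B = -2 (B = -8 + 6 = -2)
o(C) = 2*C*(9 + C) (o(C) = (9 + C)*(2*C) = 2*C*(9 + C))
(432 - 260)*o(B) = (432 - 260)*(2*(-2)*(9 - 2)) = 172*(2*(-2)*7) = 172*(-28) = -4816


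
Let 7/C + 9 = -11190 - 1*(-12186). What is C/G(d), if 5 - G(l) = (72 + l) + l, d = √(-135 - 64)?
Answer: I/(141*(-67*I + 2*√199)) ≈ -8.9911e-5 + 3.7861e-5*I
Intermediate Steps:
C = 1/141 (C = 7/(-9 + (-11190 - 1*(-12186))) = 7/(-9 + (-11190 + 12186)) = 7/(-9 + 996) = 7/987 = 7*(1/987) = 1/141 ≈ 0.0070922)
d = I*√199 (d = √(-199) = I*√199 ≈ 14.107*I)
G(l) = -67 - 2*l (G(l) = 5 - ((72 + l) + l) = 5 - (72 + 2*l) = 5 + (-72 - 2*l) = -67 - 2*l)
C/G(d) = 1/(141*(-67 - 2*I*√199))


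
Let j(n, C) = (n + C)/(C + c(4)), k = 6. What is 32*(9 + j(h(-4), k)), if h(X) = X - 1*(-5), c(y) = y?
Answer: 1552/5 ≈ 310.40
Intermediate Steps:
h(X) = 5 + X (h(X) = X + 5 = 5 + X)
j(n, C) = (C + n)/(4 + C) (j(n, C) = (n + C)/(C + 4) = (C + n)/(4 + C))
32*(9 + j(h(-4), k)) = 32*(9 + (6 + (5 - 4))/(4 + 6)) = 32*(9 + (6 + 1)/10) = 32*(9 + (⅒)*7) = 32*(9 + 7/10) = 32*(97/10) = 1552/5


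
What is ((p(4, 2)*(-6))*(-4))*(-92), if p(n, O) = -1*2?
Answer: 4416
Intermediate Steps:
p(n, O) = -2
((p(4, 2)*(-6))*(-4))*(-92) = (-2*(-6)*(-4))*(-92) = (12*(-4))*(-92) = -48*(-92) = 4416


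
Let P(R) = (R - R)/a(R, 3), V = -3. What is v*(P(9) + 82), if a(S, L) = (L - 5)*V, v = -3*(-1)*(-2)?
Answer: -492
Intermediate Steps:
v = -6 (v = 3*(-2) = -6)
a(S, L) = 15 - 3*L (a(S, L) = (L - 5)*(-3) = (-5 + L)*(-3) = 15 - 3*L)
P(R) = 0 (P(R) = (R - R)/(15 - 3*3) = 0/(15 - 9) = 0/6 = 0*(⅙) = 0)
v*(P(9) + 82) = -6*(0 + 82) = -6*82 = -492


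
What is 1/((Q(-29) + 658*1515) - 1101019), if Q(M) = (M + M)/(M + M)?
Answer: -1/104148 ≈ -9.6017e-6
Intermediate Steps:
Q(M) = 1 (Q(M) = (2*M)/((2*M)) = (2*M)*(1/(2*M)) = 1)
1/((Q(-29) + 658*1515) - 1101019) = 1/((1 + 658*1515) - 1101019) = 1/((1 + 996870) - 1101019) = 1/(996871 - 1101019) = 1/(-104148) = -1/104148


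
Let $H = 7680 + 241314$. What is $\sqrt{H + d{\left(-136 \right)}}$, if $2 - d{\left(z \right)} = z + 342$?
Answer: $\sqrt{248790} \approx 498.79$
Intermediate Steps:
$d{\left(z \right)} = -340 - z$ ($d{\left(z \right)} = 2 - \left(z + 342\right) = 2 - \left(342 + z\right) = -340 - z$)
$H = 248994$
$\sqrt{H + d{\left(-136 \right)}} = \sqrt{248994 - 204} = \sqrt{248790}$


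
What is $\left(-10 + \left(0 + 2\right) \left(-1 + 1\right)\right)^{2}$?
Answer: $100$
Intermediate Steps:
$\left(-10 + \left(0 + 2\right) \left(-1 + 1\right)\right)^{2} = \left(-10 + 2 \cdot 0\right)^{2} = \left(-10 + 0\right)^{2} = \left(-10\right)^{2} = 100$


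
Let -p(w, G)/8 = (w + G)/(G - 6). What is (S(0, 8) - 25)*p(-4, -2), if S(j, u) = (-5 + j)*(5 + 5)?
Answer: 450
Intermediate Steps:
p(w, G) = -8*(G + w)/(-6 + G) (p(w, G) = -8*(w + G)/(G - 6) = -8*(G + w)/(-6 + G))
S(j, u) = -50 + 10*j (S(j, u) = (-5 + j)*10 = -50 + 10*j)
(S(0, 8) - 25)*p(-4, -2) = ((-50 + 10*0) - 25)*(8*(-1*(-2) - 1*(-4))/(-6 - 2)) = ((-50 + 0) - 25)*(8*(2 + 4)/(-8)) = (-50 - 25)*(8*(-1/8)*6) = -75*(-6) = 450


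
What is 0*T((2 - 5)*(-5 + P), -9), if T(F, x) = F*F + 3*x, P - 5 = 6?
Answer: 0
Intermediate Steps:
P = 11 (P = 5 + 6 = 11)
T(F, x) = F² + 3*x
0*T((2 - 5)*(-5 + P), -9) = 0*(((2 - 5)*(-5 + 11))² + 3*(-9)) = 0*((-3*6)² - 27) = 0*((-18)² - 27) = 0*(324 - 27) = 0*297 = 0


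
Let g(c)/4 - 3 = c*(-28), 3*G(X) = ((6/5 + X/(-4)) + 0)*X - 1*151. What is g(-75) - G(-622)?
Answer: 614272/15 ≈ 40951.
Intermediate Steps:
G(X) = -151/3 + X*(6/5 - X/4)/3 (G(X) = (((6/5 + X/(-4)) + 0)*X - 1*151)/3 = (((6*(⅕) + X*(-¼)) + 0)*X - 151)/3 = (((6/5 - X/4) + 0)*X - 151)/3 = ((6/5 - X/4)*X - 151)/3 = (X*(6/5 - X/4) - 151)/3 = (-151 + X*(6/5 - X/4))/3 = -151/3 + X*(6/5 - X/4)/3)
g(c) = 12 - 112*c (g(c) = 12 + 4*(c*(-28)) = 12 + 4*(-28*c) = 12 - 112*c)
g(-75) - G(-622) = (12 - 112*(-75)) - (-151/3 - 1/12*(-622)² + (⅖)*(-622)) = (12 + 8400) - (-151/3 - 1/12*386884 - 1244/5) = 8412 - (-151/3 - 96721/3 - 1244/5) = 8412 - 1*(-488092/15) = 8412 + 488092/15 = 614272/15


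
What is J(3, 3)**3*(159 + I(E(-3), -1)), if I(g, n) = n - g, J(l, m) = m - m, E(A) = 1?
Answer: 0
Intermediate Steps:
J(l, m) = 0
J(3, 3)**3*(159 + I(E(-3), -1)) = 0**3*(159 + (-1 - 1*1)) = 0*(159 + (-1 - 1)) = 0*(159 - 2) = 0*157 = 0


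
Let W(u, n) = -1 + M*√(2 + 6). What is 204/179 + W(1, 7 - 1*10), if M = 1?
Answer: 25/179 + 2*√2 ≈ 2.9681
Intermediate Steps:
W(u, n) = -1 + 2*√2 (W(u, n) = -1 + 1*√(2 + 6) = -1 + 1*√8 = -1 + 1*(2*√2) = -1 + 2*√2)
204/179 + W(1, 7 - 1*10) = 204/179 + (-1 + 2*√2) = 25/179 + 2*√2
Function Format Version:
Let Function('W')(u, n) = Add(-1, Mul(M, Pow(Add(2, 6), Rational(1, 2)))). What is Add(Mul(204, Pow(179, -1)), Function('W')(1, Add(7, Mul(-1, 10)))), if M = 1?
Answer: Add(Rational(25, 179), Mul(2, Pow(2, Rational(1, 2)))) ≈ 2.9681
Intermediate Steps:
Function('W')(u, n) = Add(-1, Mul(2, Pow(2, Rational(1, 2)))) (Function('W')(u, n) = Add(-1, Mul(1, Pow(Add(2, 6), Rational(1, 2)))) = Add(-1, Mul(1, Pow(8, Rational(1, 2)))) = Add(-1, Mul(1, Mul(2, Pow(2, Rational(1, 2))))) = Add(-1, Mul(2, Pow(2, Rational(1, 2)))))
Add(Mul(204, Pow(179, -1)), Function('W')(1, Add(7, Mul(-1, 10)))) = Add(Mul(204, Pow(179, -1)), Add(-1, Mul(2, Pow(2, Rational(1, 2))))) = Add(Mul(204, Rational(1, 179)), Add(-1, Mul(2, Pow(2, Rational(1, 2))))) = Add(Rational(204, 179), Add(-1, Mul(2, Pow(2, Rational(1, 2))))) = Add(Rational(25, 179), Mul(2, Pow(2, Rational(1, 2))))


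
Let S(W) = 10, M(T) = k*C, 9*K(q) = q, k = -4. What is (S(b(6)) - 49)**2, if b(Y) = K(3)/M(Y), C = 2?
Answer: 1521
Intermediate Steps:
K(q) = q/9
M(T) = -8 (M(T) = -4*2 = -8)
b(Y) = -1/24 (b(Y) = ((1/9)*3)/(-8) = (1/3)*(-1/8) = -1/24)
(S(b(6)) - 49)**2 = (10 - 49)**2 = (-39)**2 = 1521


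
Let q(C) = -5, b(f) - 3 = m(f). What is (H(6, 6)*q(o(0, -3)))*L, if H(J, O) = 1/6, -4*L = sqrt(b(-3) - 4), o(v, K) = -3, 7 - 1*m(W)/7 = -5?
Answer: 5*sqrt(83)/24 ≈ 1.8980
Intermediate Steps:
m(W) = 84 (m(W) = 49 - 7*(-5) = 49 + 35 = 84)
b(f) = 87 (b(f) = 3 + 84 = 87)
L = -sqrt(83)/4 (L = -sqrt(87 - 4)/4 = -sqrt(83)/4 ≈ -2.2776)
H(J, O) = 1/6
(H(6, 6)*q(o(0, -3)))*L = ((1/6)*(-5))*(-sqrt(83)/4) = -(-5)*sqrt(83)/24 = 5*sqrt(83)/24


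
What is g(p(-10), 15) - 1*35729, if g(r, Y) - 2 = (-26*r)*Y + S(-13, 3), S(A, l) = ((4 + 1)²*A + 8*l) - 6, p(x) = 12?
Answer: -40714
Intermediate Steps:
S(A, l) = -6 + 8*l + 25*A (S(A, l) = (5²*A + 8*l) - 6 = (25*A + 8*l) - 6 = (8*l + 25*A) - 6 = -6 + 8*l + 25*A)
g(r, Y) = -305 - 26*Y*r (g(r, Y) = 2 + ((-26*r)*Y + (-6 + 8*3 + 25*(-13))) = 2 + (-26*Y*r + (-6 + 24 - 325)) = 2 + (-26*Y*r - 307) = 2 + (-307 - 26*Y*r) = -305 - 26*Y*r)
g(p(-10), 15) - 1*35729 = (-305 - 26*15*12) - 1*35729 = (-305 - 4680) - 35729 = -4985 - 35729 = -40714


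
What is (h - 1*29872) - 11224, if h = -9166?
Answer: -50262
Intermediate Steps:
(h - 1*29872) - 11224 = (-9166 - 1*29872) - 11224 = (-9166 - 29872) - 11224 = -39038 - 11224 = -50262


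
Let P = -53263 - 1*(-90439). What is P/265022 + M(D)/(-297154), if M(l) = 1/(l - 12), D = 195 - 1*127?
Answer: 309315786401/2205065726864 ≈ 0.14028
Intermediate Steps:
D = 68 (D = 195 - 127 = 68)
M(l) = 1/(-12 + l)
P = 37176 (P = -53263 + 90439 = 37176)
P/265022 + M(D)/(-297154) = 37176/265022 + 1/((-12 + 68)*(-297154)) = 37176*(1/265022) - 1/297154/56 = 18588/132511 + (1/56)*(-1/297154) = 18588/132511 - 1/16640624 = 309315786401/2205065726864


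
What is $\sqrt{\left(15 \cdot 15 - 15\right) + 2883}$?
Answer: $\sqrt{3093} \approx 55.615$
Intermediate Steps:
$\sqrt{\left(15 \cdot 15 - 15\right) + 2883} = \sqrt{\left(225 - 15\right) + 2883} = \sqrt{210 + 2883} = \sqrt{3093}$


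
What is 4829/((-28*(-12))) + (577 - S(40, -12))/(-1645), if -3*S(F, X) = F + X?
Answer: 1106671/78960 ≈ 14.016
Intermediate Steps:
S(F, X) = -F/3 - X/3 (S(F, X) = -(F + X)/3 = -F/3 - X/3)
4829/((-28*(-12))) + (577 - S(40, -12))/(-1645) = 4829/((-28*(-12))) + (577 - (-⅓*40 - ⅓*(-12)))/(-1645) = 4829/336 + (577 - (-40/3 + 4))*(-1/1645) = 4829*(1/336) + (577 - 1*(-28/3))*(-1/1645) = 4829/336 + (577 + 28/3)*(-1/1645) = 4829/336 + (1759/3)*(-1/1645) = 4829/336 - 1759/4935 = 1106671/78960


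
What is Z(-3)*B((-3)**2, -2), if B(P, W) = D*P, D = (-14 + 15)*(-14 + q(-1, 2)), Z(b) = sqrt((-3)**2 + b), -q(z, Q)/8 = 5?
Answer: -486*sqrt(6) ≈ -1190.5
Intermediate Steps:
q(z, Q) = -40 (q(z, Q) = -8*5 = -40)
Z(b) = sqrt(9 + b)
D = -54 (D = (-14 + 15)*(-14 - 40) = 1*(-54) = -54)
B(P, W) = -54*P
Z(-3)*B((-3)**2, -2) = sqrt(9 - 3)*(-54*(-3)**2) = sqrt(6)*(-54*9) = sqrt(6)*(-486) = -486*sqrt(6)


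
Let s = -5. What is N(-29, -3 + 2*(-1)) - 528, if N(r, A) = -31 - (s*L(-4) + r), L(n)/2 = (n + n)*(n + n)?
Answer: 110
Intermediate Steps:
L(n) = 8*n² (L(n) = 2*((n + n)*(n + n)) = 2*((2*n)*(2*n)) = 2*(4*n²) = 8*n²)
N(r, A) = 609 - r (N(r, A) = -31 - (-40*(-4)² + r) = -31 - (-40*16 + r) = -31 - (-5*128 + r) = -31 - (-640 + r) = -31 + (640 - r) = 609 - r)
N(-29, -3 + 2*(-1)) - 528 = (609 - 1*(-29)) - 528 = (609 + 29) - 528 = 638 - 528 = 110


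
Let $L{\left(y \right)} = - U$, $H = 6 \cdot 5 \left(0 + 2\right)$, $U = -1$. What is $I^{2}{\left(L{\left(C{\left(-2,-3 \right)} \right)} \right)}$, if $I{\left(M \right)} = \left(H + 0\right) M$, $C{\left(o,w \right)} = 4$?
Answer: $3600$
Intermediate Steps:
$H = 60$ ($H = 6 \cdot 5 \cdot 2 = 6 \cdot 10 = 60$)
$L{\left(y \right)} = 1$ ($L{\left(y \right)} = \left(-1\right) \left(-1\right) = 1$)
$I{\left(M \right)} = 60 M$ ($I{\left(M \right)} = \left(60 + 0\right) M = 60 M$)
$I^{2}{\left(L{\left(C{\left(-2,-3 \right)} \right)} \right)} = \left(60 \cdot 1\right)^{2} = 60^{2} = 3600$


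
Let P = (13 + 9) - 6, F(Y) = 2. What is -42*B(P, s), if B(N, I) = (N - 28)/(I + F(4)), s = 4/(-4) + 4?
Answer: 504/5 ≈ 100.80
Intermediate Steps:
s = 3 (s = 4*(-1/4) + 4 = -1 + 4 = 3)
P = 16 (P = 22 - 6 = 16)
B(N, I) = (-28 + N)/(2 + I) (B(N, I) = (N - 28)/(I + 2) = (-28 + N)/(2 + I))
-42*B(P, s) = -42*(-28 + 16)/(2 + 3) = -42*(-12)/5 = -42*(-12/5) = 504/5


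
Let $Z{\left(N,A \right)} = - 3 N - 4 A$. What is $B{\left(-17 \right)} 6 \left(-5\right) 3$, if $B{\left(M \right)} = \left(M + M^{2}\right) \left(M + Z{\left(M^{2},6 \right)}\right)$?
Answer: $22227840$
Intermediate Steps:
$Z{\left(N,A \right)} = - 4 A - 3 N$
$B{\left(M \right)} = \left(M + M^{2}\right) \left(-24 + M - 3 M^{2}\right)$ ($B{\left(M \right)} = \left(M + M^{2}\right) \left(M - \left(24 + 3 M^{2}\right)\right) = \left(M + M^{2}\right) \left(-24 + M - 3 M^{2}\right)$)
$B{\left(-17 \right)} 6 \left(-5\right) 3 = - 17 \left(-24 - -391 - 3 \left(-17\right)^{3} - 2 \left(-17\right)^{2}\right) 6 \left(-5\right) 3 = - 17 \left(-24 + 391 - -14739 - 578\right) \left(\left(-30\right) 3\right) = - 17 \left(-24 + 391 + 14739 - 578\right) \left(-90\right) = \left(-17\right) 14528 \left(-90\right) = \left(-246976\right) \left(-90\right) = 22227840$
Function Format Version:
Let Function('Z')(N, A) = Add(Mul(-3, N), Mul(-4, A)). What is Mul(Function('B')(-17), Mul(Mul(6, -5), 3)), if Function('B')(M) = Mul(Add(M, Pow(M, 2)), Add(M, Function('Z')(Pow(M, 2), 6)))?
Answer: 22227840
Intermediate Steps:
Function('Z')(N, A) = Add(Mul(-4, A), Mul(-3, N))
Function('B')(M) = Mul(Add(M, Pow(M, 2)), Add(-24, M, Mul(-3, Pow(M, 2)))) (Function('B')(M) = Mul(Add(M, Pow(M, 2)), Add(M, Add(Mul(-4, 6), Mul(-3, Pow(M, 2))))) = Mul(Add(M, Pow(M, 2)), Add(M, Add(-24, Mul(-3, Pow(M, 2))))) = Mul(Add(M, Pow(M, 2)), Add(-24, M, Mul(-3, Pow(M, 2)))))
Mul(Function('B')(-17), Mul(Mul(6, -5), 3)) = Mul(Mul(-17, Add(-24, Mul(-23, -17), Mul(-3, Pow(-17, 3)), Mul(-2, Pow(-17, 2)))), Mul(Mul(6, -5), 3)) = Mul(Mul(-17, Add(-24, 391, Mul(-3, -4913), Mul(-2, 289))), Mul(-30, 3)) = Mul(Mul(-17, Add(-24, 391, 14739, -578)), -90) = Mul(Mul(-17, 14528), -90) = Mul(-246976, -90) = 22227840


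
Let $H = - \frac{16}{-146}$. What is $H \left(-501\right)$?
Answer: $- \frac{4008}{73} \approx -54.904$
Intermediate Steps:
$H = \frac{8}{73}$ ($H = \left(-16\right) \left(- \frac{1}{146}\right) = \frac{8}{73} \approx 0.10959$)
$H \left(-501\right) = \frac{8}{73} \left(-501\right) = - \frac{4008}{73}$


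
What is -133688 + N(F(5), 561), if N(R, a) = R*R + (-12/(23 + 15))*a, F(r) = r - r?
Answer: -2543438/19 ≈ -1.3387e+5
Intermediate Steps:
F(r) = 0
N(R, a) = R² - 6*a/19 (N(R, a) = R² + (-12/38)*a = R² + ((1/38)*(-12))*a = R² - 6*a/19)
-133688 + N(F(5), 561) = -133688 + (0² - 6/19*561) = -133688 + (0 - 3366/19) = -133688 - 3366/19 = -2543438/19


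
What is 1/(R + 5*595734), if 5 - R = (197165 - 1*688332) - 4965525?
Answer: 1/8435367 ≈ 1.1855e-7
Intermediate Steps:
R = 5456697 (R = 5 - ((197165 - 1*688332) - 4965525) = 5 - ((197165 - 688332) - 4965525) = 5 - (-491167 - 4965525) = 5 - 1*(-5456692) = 5 + 5456692 = 5456697)
1/(R + 5*595734) = 1/(5456697 + 5*595734) = 1/(5456697 + 2978670) = 1/8435367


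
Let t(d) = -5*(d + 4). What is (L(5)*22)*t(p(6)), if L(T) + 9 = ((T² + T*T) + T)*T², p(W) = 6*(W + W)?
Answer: -11419760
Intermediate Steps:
p(W) = 12*W (p(W) = 6*(2*W) = 12*W)
t(d) = -20 - 5*d (t(d) = -5*(4 + d) = -20 - 5*d)
L(T) = -9 + T²*(T + 2*T²) (L(T) = -9 + ((T² + T*T) + T)*T² = -9 + ((T² + T²) + T)*T² = -9 + (2*T² + T)*T² = -9 + (T + 2*T²)*T² = -9 + T²*(T + 2*T²))
(L(5)*22)*t(p(6)) = ((-9 + 5³ + 2*5⁴)*22)*(-20 - 60*6) = ((-9 + 125 + 2*625)*22)*(-20 - 5*72) = ((-9 + 125 + 1250)*22)*(-20 - 360) = (1366*22)*(-380) = 30052*(-380) = -11419760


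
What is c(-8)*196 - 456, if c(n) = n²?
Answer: 12088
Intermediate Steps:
c(-8)*196 - 456 = (-8)²*196 - 456 = 64*196 - 456 = 12544 - 456 = 12088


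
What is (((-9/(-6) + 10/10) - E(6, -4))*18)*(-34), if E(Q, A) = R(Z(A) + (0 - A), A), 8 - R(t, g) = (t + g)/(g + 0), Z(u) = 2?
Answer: 3672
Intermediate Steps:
R(t, g) = 8 - (g + t)/g (R(t, g) = 8 - (t + g)/(g + 0) = 8 - (g + t)/g)
E(Q, A) = 7 - (2 - A)/A (E(Q, A) = 7 - (2 + (0 - A))/A = 7 - (2 - A)/A)
(((-9/(-6) + 10/10) - E(6, -4))*18)*(-34) = (((-9/(-6) + 10/10) - (8 - 2/(-4)))*18)*(-34) = (((-9*(-1/6) + 10*(1/10)) - (8 - 2*(-1/4)))*18)*(-34) = (((3/2 + 1) - (8 + 1/2))*18)*(-34) = ((5/2 - 1*17/2)*18)*(-34) = ((5/2 - 17/2)*18)*(-34) = -6*18*(-34) = -108*(-34) = 3672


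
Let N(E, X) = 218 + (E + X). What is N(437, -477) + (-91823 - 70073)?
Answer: -161718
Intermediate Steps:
N(E, X) = 218 + E + X
N(437, -477) + (-91823 - 70073) = (218 + 437 - 477) + (-91823 - 70073) = 178 - 161896 = -161718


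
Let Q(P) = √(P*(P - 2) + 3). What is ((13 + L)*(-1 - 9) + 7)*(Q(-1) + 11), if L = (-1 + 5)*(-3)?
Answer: -33 - 3*√6 ≈ -40.348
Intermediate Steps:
Q(P) = √(3 + P*(-2 + P)) (Q(P) = √(P*(-2 + P) + 3) = √(3 + P*(-2 + P)))
L = -12 (L = 4*(-3) = -12)
((13 + L)*(-1 - 9) + 7)*(Q(-1) + 11) = ((13 - 12)*(-1 - 9) + 7)*(√(3 + (-1)² - 2*(-1)) + 11) = (1*(-10) + 7)*(√(3 + 1 + 2) + 11) = (-10 + 7)*(√6 + 11) = -3*(11 + √6) = -33 - 3*√6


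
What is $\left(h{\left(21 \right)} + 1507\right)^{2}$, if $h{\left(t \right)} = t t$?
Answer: $3794704$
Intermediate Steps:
$h{\left(t \right)} = t^{2}$
$\left(h{\left(21 \right)} + 1507\right)^{2} = \left(21^{2} + 1507\right)^{2} = \left(441 + 1507\right)^{2} = 1948^{2} = 3794704$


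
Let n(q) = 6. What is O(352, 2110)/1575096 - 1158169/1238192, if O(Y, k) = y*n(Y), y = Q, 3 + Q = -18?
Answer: -76015973809/81261302768 ≈ -0.93545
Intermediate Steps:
Q = -21 (Q = -3 - 18 = -21)
y = -21
O(Y, k) = -126 (O(Y, k) = -21*6 = -126)
O(352, 2110)/1575096 - 1158169/1238192 = -126/1575096 - 1158169/1238192 = -126*1/1575096 - 1158169*1/1238192 = -21/262516 - 1158169/1238192 = -76015973809/81261302768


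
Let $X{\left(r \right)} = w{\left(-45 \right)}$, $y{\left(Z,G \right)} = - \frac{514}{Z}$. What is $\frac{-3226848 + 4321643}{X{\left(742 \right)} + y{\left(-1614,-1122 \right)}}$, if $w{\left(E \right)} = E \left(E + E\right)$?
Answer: $\frac{883499565}{3268607} \approx 270.3$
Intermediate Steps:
$w{\left(E \right)} = 2 E^{2}$ ($w{\left(E \right)} = E 2 E = 2 E^{2}$)
$X{\left(r \right)} = 4050$ ($X{\left(r \right)} = 2 \left(-45\right)^{2} = 2 \cdot 2025 = 4050$)
$\frac{-3226848 + 4321643}{X{\left(742 \right)} + y{\left(-1614,-1122 \right)}} = \frac{-3226848 + 4321643}{4050 - \frac{514}{-1614}} = \frac{1094795}{4050 - - \frac{257}{807}} = \frac{1094795}{4050 + \frac{257}{807}} = \frac{1094795}{\frac{3268607}{807}} = 1094795 \cdot \frac{807}{3268607} = \frac{883499565}{3268607}$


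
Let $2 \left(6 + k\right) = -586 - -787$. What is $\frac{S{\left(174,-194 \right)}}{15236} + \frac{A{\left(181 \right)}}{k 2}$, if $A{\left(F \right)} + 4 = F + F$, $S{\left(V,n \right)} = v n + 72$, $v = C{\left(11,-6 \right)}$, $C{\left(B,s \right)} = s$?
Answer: $\frac{1422023}{719901} \approx 1.9753$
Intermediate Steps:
$k = \frac{189}{2}$ ($k = -6 + \frac{-586 - -787}{2} = -6 + \frac{-586 + 787}{2} = -6 + \frac{1}{2} \cdot 201 = -6 + \frac{201}{2} = \frac{189}{2} \approx 94.5$)
$v = -6$
$S{\left(V,n \right)} = 72 - 6 n$ ($S{\left(V,n \right)} = - 6 n + 72 = 72 - 6 n$)
$A{\left(F \right)} = -4 + 2 F$ ($A{\left(F \right)} = -4 + \left(F + F\right) = -4 + 2 F$)
$\frac{S{\left(174,-194 \right)}}{15236} + \frac{A{\left(181 \right)}}{k 2} = \frac{72 - -1164}{15236} + \frac{-4 + 2 \cdot 181}{\frac{189}{2} \cdot 2} = \left(72 + 1164\right) \frac{1}{15236} + \frac{-4 + 362}{189} = 1236 \cdot \frac{1}{15236} + 358 \cdot \frac{1}{189} = \frac{309}{3809} + \frac{358}{189} = \frac{1422023}{719901}$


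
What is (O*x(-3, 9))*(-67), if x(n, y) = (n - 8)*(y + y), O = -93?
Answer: -1233738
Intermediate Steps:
x(n, y) = 2*y*(-8 + n) (x(n, y) = (-8 + n)*(2*y) = 2*y*(-8 + n))
(O*x(-3, 9))*(-67) = -186*9*(-8 - 3)*(-67) = -186*9*(-11)*(-67) = -93*(-198)*(-67) = 18414*(-67) = -1233738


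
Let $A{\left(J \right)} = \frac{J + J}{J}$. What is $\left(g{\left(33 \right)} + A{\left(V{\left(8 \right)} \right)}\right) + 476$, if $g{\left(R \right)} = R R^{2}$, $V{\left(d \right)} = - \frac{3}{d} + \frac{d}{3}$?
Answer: $36415$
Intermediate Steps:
$V{\left(d \right)} = - \frac{3}{d} + \frac{d}{3}$ ($V{\left(d \right)} = - \frac{3}{d} + d \frac{1}{3} = - \frac{3}{d} + \frac{d}{3}$)
$g{\left(R \right)} = R^{3}$
$A{\left(J \right)} = 2$ ($A{\left(J \right)} = \frac{2 J}{J} = 2$)
$\left(g{\left(33 \right)} + A{\left(V{\left(8 \right)} \right)}\right) + 476 = \left(33^{3} + 2\right) + 476 = \left(35937 + 2\right) + 476 = 35939 + 476 = 36415$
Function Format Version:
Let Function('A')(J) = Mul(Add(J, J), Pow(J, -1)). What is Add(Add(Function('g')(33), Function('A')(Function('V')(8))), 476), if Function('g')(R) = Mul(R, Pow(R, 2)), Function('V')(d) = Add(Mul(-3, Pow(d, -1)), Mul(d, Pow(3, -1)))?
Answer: 36415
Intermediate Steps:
Function('V')(d) = Add(Mul(-3, Pow(d, -1)), Mul(Rational(1, 3), d)) (Function('V')(d) = Add(Mul(-3, Pow(d, -1)), Mul(d, Rational(1, 3))) = Add(Mul(-3, Pow(d, -1)), Mul(Rational(1, 3), d)))
Function('g')(R) = Pow(R, 3)
Function('A')(J) = 2 (Function('A')(J) = Mul(Mul(2, J), Pow(J, -1)) = 2)
Add(Add(Function('g')(33), Function('A')(Function('V')(8))), 476) = Add(Add(Pow(33, 3), 2), 476) = Add(Add(35937, 2), 476) = Add(35939, 476) = 36415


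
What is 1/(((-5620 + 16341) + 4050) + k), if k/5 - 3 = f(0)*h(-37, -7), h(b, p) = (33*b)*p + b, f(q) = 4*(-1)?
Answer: -1/155414 ≈ -6.4344e-6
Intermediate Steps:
f(q) = -4
h(b, p) = b + 33*b*p (h(b, p) = 33*b*p + b = b + 33*b*p)
k = -170185 (k = 15 + 5*(-(-148)*(1 + 33*(-7))) = 15 + 5*(-(-148)*(1 - 231)) = 15 + 5*(-(-148)*(-230)) = 15 + 5*(-4*8510) = 15 + 5*(-34040) = 15 - 170200 = -170185)
1/(((-5620 + 16341) + 4050) + k) = 1/(((-5620 + 16341) + 4050) - 170185) = 1/((10721 + 4050) - 170185) = 1/(14771 - 170185) = 1/(-155414) = -1/155414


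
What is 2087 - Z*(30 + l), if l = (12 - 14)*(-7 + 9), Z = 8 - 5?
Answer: 2009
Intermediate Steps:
Z = 3
l = -4 (l = -2*2 = -4)
2087 - Z*(30 + l) = 2087 - 3*(30 - 4) = 2087 - 3*26 = 2087 - 1*78 = 2087 - 78 = 2009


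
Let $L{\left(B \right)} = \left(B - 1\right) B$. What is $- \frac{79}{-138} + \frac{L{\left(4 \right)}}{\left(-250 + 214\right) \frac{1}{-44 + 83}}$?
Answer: $- \frac{1715}{138} \approx -12.428$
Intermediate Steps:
$L{\left(B \right)} = B \left(-1 + B\right)$ ($L{\left(B \right)} = \left(-1 + B\right) B = B \left(-1 + B\right)$)
$- \frac{79}{-138} + \frac{L{\left(4 \right)}}{\left(-250 + 214\right) \frac{1}{-44 + 83}} = - \frac{79}{-138} + \frac{4 \left(-1 + 4\right)}{\left(-250 + 214\right) \frac{1}{-44 + 83}} = \left(-79\right) \left(- \frac{1}{138}\right) + \frac{4 \cdot 3}{\left(-36\right) \frac{1}{39}} = \frac{79}{138} + \frac{12}{\left(-36\right) \frac{1}{39}} = \frac{79}{138} + \frac{12}{- \frac{12}{13}} = \frac{79}{138} + 12 \left(- \frac{13}{12}\right) = \frac{79}{138} - 13 = - \frac{1715}{138}$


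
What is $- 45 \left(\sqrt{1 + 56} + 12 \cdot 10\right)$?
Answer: $-5400 - 45 \sqrt{57} \approx -5739.7$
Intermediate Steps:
$- 45 \left(\sqrt{1 + 56} + 12 \cdot 10\right) = - 45 \left(\sqrt{57} + 120\right) = - 45 \left(120 + \sqrt{57}\right) = -5400 - 45 \sqrt{57}$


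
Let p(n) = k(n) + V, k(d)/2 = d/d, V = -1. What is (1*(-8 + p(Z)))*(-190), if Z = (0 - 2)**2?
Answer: 1330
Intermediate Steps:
k(d) = 2 (k(d) = 2*(d/d) = 2*1 = 2)
Z = 4 (Z = (-2)**2 = 4)
p(n) = 1 (p(n) = 2 - 1 = 1)
(1*(-8 + p(Z)))*(-190) = (1*(-8 + 1))*(-190) = (1*(-7))*(-190) = -7*(-190) = 1330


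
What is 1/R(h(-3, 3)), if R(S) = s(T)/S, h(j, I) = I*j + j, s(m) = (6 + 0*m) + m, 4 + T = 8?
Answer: -6/5 ≈ -1.2000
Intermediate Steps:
T = 4 (T = -4 + 8 = 4)
s(m) = 6 + m (s(m) = (6 + 0) + m = 6 + m)
h(j, I) = j + I*j
R(S) = 10/S (R(S) = (6 + 4)/S = 10/S)
1/R(h(-3, 3)) = 1/(10/((-3*(1 + 3)))) = 1/(10/((-3*4))) = 1/(10/(-12)) = 1/(10*(-1/12)) = 1/(-5/6) = -6/5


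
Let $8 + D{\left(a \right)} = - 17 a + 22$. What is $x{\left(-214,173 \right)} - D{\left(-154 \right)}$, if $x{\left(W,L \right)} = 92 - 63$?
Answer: $-2603$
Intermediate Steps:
$x{\left(W,L \right)} = 29$ ($x{\left(W,L \right)} = 92 - 63 = 29$)
$D{\left(a \right)} = 14 - 17 a$ ($D{\left(a \right)} = -8 - \left(-22 + 17 a\right) = 14 - 17 a$)
$x{\left(-214,173 \right)} - D{\left(-154 \right)} = 29 - \left(14 - -2618\right) = 29 - \left(14 + 2618\right) = 29 - 2632 = -2603$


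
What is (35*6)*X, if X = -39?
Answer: -8190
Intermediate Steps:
(35*6)*X = (35*6)*(-39) = 210*(-39) = -8190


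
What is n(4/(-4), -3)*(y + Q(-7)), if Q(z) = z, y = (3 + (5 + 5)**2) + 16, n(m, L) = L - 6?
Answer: -1008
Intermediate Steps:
n(m, L) = -6 + L
y = 119 (y = (3 + 10**2) + 16 = (3 + 100) + 16 = 103 + 16 = 119)
n(4/(-4), -3)*(y + Q(-7)) = (-6 - 3)*(119 - 7) = -9*112 = -1008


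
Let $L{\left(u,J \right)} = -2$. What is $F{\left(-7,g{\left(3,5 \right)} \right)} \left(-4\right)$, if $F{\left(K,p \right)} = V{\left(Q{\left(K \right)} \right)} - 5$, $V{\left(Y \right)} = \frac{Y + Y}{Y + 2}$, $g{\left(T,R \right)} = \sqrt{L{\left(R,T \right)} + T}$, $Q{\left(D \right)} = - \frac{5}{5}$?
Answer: $28$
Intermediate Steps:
$Q{\left(D \right)} = -1$ ($Q{\left(D \right)} = \left(-5\right) \frac{1}{5} = -1$)
$g{\left(T,R \right)} = \sqrt{-2 + T}$
$V{\left(Y \right)} = \frac{2 Y}{2 + Y}$
$F{\left(K,p \right)} = -7$ ($F{\left(K,p \right)} = 2 \left(-1\right) \frac{1}{2 - 1} - 5 = 2 \left(-1\right) 1^{-1} - 5 = 2 \left(-1\right) 1 - 5 = -2 - 5 = -7$)
$F{\left(-7,g{\left(3,5 \right)} \right)} \left(-4\right) = \left(-7\right) \left(-4\right) = 28$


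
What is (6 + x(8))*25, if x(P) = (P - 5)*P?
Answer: 750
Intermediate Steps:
x(P) = P*(-5 + P) (x(P) = (-5 + P)*P = P*(-5 + P))
(6 + x(8))*25 = (6 + 8*(-5 + 8))*25 = (6 + 8*3)*25 = (6 + 24)*25 = 30*25 = 750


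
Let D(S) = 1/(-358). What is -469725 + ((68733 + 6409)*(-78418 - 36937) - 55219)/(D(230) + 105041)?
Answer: -20767022609007/37604677 ≈ -5.5225e+5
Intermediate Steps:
D(S) = -1/358
-469725 + ((68733 + 6409)*(-78418 - 36937) - 55219)/(D(230) + 105041) = -469725 + ((68733 + 6409)*(-78418 - 36937) - 55219)/(-1/358 + 105041) = -469725 + (75142*(-115355) - 55219)/(37604677/358) = -469725 + (-8668005410 - 55219)*(358/37604677) = -469725 - 8668060629*358/37604677 = -469725 - 3103165705182/37604677 = -20767022609007/37604677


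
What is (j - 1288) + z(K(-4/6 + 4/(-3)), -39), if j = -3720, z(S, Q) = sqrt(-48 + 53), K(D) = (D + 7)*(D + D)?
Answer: -5008 + sqrt(5) ≈ -5005.8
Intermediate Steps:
K(D) = 2*D*(7 + D) (K(D) = (7 + D)*(2*D) = 2*D*(7 + D))
z(S, Q) = sqrt(5)
(j - 1288) + z(K(-4/6 + 4/(-3)), -39) = (-3720 - 1288) + sqrt(5) = -5008 + sqrt(5)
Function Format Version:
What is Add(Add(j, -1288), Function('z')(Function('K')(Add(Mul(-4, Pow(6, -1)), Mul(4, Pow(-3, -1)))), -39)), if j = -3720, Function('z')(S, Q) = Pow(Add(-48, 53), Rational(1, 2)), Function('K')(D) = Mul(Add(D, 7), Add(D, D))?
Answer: Add(-5008, Pow(5, Rational(1, 2))) ≈ -5005.8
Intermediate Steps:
Function('K')(D) = Mul(2, D, Add(7, D)) (Function('K')(D) = Mul(Add(7, D), Mul(2, D)) = Mul(2, D, Add(7, D)))
Function('z')(S, Q) = Pow(5, Rational(1, 2))
Add(Add(j, -1288), Function('z')(Function('K')(Add(Mul(-4, Pow(6, -1)), Mul(4, Pow(-3, -1)))), -39)) = Add(Add(-3720, -1288), Pow(5, Rational(1, 2))) = Add(-5008, Pow(5, Rational(1, 2)))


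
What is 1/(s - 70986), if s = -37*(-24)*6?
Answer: -1/65658 ≈ -1.5230e-5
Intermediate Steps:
s = 5328 (s = 888*6 = 5328)
1/(s - 70986) = 1/(5328 - 70986) = 1/(-65658) = -1/65658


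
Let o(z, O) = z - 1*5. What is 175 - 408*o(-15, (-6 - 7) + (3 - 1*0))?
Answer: 8335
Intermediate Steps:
o(z, O) = -5 + z (o(z, O) = z - 5 = -5 + z)
175 - 408*o(-15, (-6 - 7) + (3 - 1*0)) = 175 - 408*(-5 - 15) = 175 - 408*(-20) = 175 + 8160 = 8335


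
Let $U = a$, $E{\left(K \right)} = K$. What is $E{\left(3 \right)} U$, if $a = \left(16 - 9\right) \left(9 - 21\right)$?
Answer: $-252$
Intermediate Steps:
$a = -84$ ($a = \left(16 + \left(-11 + 2\right)\right) \left(-12\right) = \left(16 - 9\right) \left(-12\right) = 7 \left(-12\right) = -84$)
$U = -84$
$E{\left(3 \right)} U = 3 \left(-84\right) = -252$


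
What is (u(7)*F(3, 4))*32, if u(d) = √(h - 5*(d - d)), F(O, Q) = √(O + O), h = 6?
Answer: 192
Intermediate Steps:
F(O, Q) = √2*√O (F(O, Q) = √(2*O) = √2*√O)
u(d) = √6 (u(d) = √(6 - 5*(d - d)) = √(6 - 5*0) = √(6 + 0) = √6)
(u(7)*F(3, 4))*32 = (√6*(√2*√3))*32 = (√6*√6)*32 = 6*32 = 192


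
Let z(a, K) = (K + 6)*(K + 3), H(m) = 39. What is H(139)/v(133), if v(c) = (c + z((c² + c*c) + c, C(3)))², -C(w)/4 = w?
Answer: 39/34969 ≈ 0.0011153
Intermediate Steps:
C(w) = -4*w
z(a, K) = (3 + K)*(6 + K) (z(a, K) = (6 + K)*(3 + K) = (3 + K)*(6 + K))
v(c) = (54 + c)² (v(c) = (c + (18 + (-4*3)² + 9*(-4*3)))² = (c + (18 + (-12)² + 9*(-12)))² = (c + (18 + 144 - 108))² = (c + 54)² = (54 + c)²)
H(139)/v(133) = 39/((54 + 133)²) = 39/(187²) = 39/34969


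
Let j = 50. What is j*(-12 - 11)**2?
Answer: 26450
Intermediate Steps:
j*(-12 - 11)**2 = 50*(-12 - 11)**2 = 50*(-23)**2 = 50*529 = 26450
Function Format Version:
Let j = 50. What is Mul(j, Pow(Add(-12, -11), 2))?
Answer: 26450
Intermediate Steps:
Mul(j, Pow(Add(-12, -11), 2)) = Mul(50, Pow(Add(-12, -11), 2)) = Mul(50, Pow(-23, 2)) = Mul(50, 529) = 26450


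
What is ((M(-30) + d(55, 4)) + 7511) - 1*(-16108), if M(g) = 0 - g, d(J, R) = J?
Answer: 23704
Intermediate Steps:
M(g) = -g
((M(-30) + d(55, 4)) + 7511) - 1*(-16108) = ((-1*(-30) + 55) + 7511) - 1*(-16108) = ((30 + 55) + 7511) + 16108 = (85 + 7511) + 16108 = 7596 + 16108 = 23704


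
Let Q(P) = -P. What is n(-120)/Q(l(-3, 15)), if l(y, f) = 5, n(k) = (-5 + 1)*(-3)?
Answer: -12/5 ≈ -2.4000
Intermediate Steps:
n(k) = 12 (n(k) = -4*(-3) = 12)
n(-120)/Q(l(-3, 15)) = 12/((-1*5)) = 12/(-5) = 12*(-1/5) = -12/5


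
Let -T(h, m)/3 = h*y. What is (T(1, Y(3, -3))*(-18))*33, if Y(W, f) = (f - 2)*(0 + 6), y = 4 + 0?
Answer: 7128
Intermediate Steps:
y = 4
Y(W, f) = -12 + 6*f (Y(W, f) = (-2 + f)*6 = -12 + 6*f)
T(h, m) = -12*h (T(h, m) = -3*h*4 = -12*h)
(T(1, Y(3, -3))*(-18))*33 = (-12*1*(-18))*33 = -12*(-18)*33 = 216*33 = 7128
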